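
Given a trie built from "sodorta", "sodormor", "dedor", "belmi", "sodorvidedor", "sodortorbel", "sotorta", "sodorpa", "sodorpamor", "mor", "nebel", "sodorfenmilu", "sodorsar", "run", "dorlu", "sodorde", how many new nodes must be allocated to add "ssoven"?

5

"s" is already a path in the trie; the remaining "soven" must be added.
Each of the 5 remaining characters creates one node.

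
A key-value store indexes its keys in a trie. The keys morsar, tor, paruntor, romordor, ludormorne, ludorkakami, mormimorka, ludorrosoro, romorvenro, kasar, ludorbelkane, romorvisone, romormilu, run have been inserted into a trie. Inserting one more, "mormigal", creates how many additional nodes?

"mormi" is already a path in the trie; the remaining "gal" must be added.
New nodes needed: |"mormigal"| − 5 = 8 − 5 = 3.

3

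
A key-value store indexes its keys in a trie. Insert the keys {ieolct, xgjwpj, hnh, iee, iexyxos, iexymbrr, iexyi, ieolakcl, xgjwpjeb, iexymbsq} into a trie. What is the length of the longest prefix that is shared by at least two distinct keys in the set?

The deepest shared node is where two words last agree before diverging.
e.g. "iexymbrr" and "iexymbsq" share the prefix "iexymb" of length 6; no pair shares a longer one.
Longest shared-prefix length: 6

6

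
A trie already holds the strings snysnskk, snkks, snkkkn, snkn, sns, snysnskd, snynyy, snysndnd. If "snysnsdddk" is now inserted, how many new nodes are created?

"snysns" is already a path in the trie; the remaining "dddk" must be added.
New nodes needed: |"snysnsdddk"| − 6 = 10 − 6 = 4.

4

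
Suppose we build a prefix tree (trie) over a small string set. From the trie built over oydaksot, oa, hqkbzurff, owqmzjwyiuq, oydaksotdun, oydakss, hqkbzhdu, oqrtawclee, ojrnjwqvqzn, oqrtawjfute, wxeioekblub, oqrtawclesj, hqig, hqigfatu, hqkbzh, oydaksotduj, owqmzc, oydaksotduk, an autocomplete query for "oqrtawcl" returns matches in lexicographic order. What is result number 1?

oqrtawclee

Words with prefix "oqrtawcl", in lexicographic order: "oqrtawclee", "oqrtawclesj"
Position 1: oqrtawclee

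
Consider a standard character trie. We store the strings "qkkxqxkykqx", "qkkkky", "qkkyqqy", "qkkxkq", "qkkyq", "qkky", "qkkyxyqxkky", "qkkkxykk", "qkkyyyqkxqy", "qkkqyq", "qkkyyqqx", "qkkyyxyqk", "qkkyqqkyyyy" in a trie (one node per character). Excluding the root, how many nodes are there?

53

For each word, the new-node count is its length minus the longest prefix already in the trie:
  "qkkxqxkykqx" → 11 new (q, k, k, x, q, x, k, y, k, q, x)
  "qkkkky" → prefix "qkk" already present; 3 new (k, k, y)
  "qkkyqqy" → prefix "qkk" already present; 4 new (y, q, q, y)
  "qkkxkq" → prefix "qkkx" already present; 2 new (k, q)
  "qkkyq" → prefix "qkkyq" already present; 0 new (none)
  "qkky" → prefix "qkky" already present; 0 new (none)
  "qkkyxyqxkky" → prefix "qkky" already present; 7 new (x, y, q, x, k, k, y)
  "qkkkxykk" → prefix "qkkk" already present; 4 new (x, y, k, k)
  "qkkyyyqkxqy" → prefix "qkky" already present; 7 new (y, y, q, k, x, q, y)
  "qkkqyq" → prefix "qkk" already present; 3 new (q, y, q)
  "qkkyyqqx" → prefix "qkkyy" already present; 3 new (q, q, x)
  "qkkyyxyqk" → prefix "qkkyy" already present; 4 new (x, y, q, k)
  "qkkyqqkyyyy" → prefix "qkkyqq" already present; 5 new (k, y, y, y, y)
Total nodes = 11 + 3 + 4 + 2 + 0 + 0 + 7 + 4 + 7 + 3 + 3 + 4 + 5 = 53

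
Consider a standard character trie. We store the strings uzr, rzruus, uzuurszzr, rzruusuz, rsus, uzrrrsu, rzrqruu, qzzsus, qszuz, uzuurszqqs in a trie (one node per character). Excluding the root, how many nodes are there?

42

Count nodes per top-level branch (shared prefixes stored once):
  'q'-branch (qszuz, qzzsus): 10 nodes
  'r'-branch (rsus, rzrqruu, rzruus, rzruusuz): 15 nodes
  'u'-branch (uzr, uzrrrsu, uzuurszqqs, uzuurszzr): 17 nodes
Sum: 42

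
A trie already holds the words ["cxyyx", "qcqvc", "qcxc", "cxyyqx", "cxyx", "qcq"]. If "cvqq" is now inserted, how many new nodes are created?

3

Walking "cvqq" from the root, the first 1 characters ("c") follow existing edges; "v" is the first miss.
So 4 − 1 = 3 new nodes.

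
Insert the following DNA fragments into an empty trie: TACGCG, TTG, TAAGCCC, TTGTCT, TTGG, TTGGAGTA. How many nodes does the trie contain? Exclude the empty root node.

21

For each word, the new-node count is its length minus the longest prefix already in the trie:
  "TACGCG" → 6 new (T, A, C, G, C, G)
  "TTG" → prefix "T" already present; 2 new (T, G)
  "TAAGCCC" → prefix "TA" already present; 5 new (A, G, C, C, C)
  "TTGTCT" → prefix "TTG" already present; 3 new (T, C, T)
  "TTGG" → prefix "TTG" already present; 1 new (G)
  "TTGGAGTA" → prefix "TTGG" already present; 4 new (A, G, T, A)
Total nodes = 6 + 2 + 5 + 3 + 1 + 4 = 21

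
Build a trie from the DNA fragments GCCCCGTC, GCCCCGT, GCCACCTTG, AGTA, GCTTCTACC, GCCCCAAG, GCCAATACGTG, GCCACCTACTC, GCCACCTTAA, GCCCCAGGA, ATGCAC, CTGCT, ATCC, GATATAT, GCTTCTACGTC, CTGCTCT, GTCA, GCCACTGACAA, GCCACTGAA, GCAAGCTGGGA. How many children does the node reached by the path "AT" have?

Follow the path "AT" to its node, then look at its outgoing edges.
Characters that immediately follow "AT" among the stored strings: {C, G}.
That node has 2 child edges.

2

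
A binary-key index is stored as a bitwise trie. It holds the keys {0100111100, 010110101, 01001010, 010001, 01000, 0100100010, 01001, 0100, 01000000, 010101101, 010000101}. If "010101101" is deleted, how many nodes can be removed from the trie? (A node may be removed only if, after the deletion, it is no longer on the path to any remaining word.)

5

A node on "010101101"'s path can go only if nothing else ends at it or branches off below it.
The suffix "01101" (5 nodes) is used only by "010101101"; the node for "0101" still has the child "1", so pruning stops there.
Nodes removed: 5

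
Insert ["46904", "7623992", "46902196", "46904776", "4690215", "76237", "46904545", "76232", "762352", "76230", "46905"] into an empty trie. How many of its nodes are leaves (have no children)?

10

A leaf is a node with no children — equivalently, the end of a word that is not a proper prefix of any other stored word.
Those words: "4690215", "46902196", "46904545", "46904776", "46905", "76230", "76232", "762352", "76237", "7623992"
Leaf count: 10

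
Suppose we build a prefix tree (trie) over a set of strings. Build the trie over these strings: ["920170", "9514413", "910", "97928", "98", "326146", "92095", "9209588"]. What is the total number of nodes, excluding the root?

Trace insertions, counting only characters that open a new branch:
  "920170" → 6 new (9, 2, 0, 1, 7, 0)
  "9514413" → prefix "9" already present; 6 new (5, 1, 4, 4, 1, 3)
  "910" → prefix "9" already present; 2 new (1, 0)
  "97928" → prefix "9" already present; 4 new (7, 9, 2, 8)
  "98" → prefix "9" already present; 1 new (8)
  "326146" → 6 new (3, 2, 6, 1, 4, 6)
  "92095" → prefix "920" already present; 2 new (9, 5)
  "9209588" → prefix "92095" already present; 2 new (8, 8)
Total nodes = 6 + 6 + 2 + 4 + 1 + 6 + 2 + 2 = 29

29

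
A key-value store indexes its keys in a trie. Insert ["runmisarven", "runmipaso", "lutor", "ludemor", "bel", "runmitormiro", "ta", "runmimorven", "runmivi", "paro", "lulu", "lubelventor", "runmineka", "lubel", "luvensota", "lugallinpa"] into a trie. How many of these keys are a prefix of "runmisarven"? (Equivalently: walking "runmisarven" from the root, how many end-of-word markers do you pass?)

1

Check each prefix of "runmisarven" against the stored set — each match is an end-marker on the path.
Prefixes of the query that are stored words: "runmisarven"
Count: 1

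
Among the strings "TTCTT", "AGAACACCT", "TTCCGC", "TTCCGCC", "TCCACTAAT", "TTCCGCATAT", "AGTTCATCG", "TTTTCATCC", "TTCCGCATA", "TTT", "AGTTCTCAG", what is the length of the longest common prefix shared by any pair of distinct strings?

The deepest shared node is where two words last agree before diverging.
e.g. "TTCCGCATA" and "TTCCGCATAT" share the prefix "TTCCGCATA" of length 9; no pair shares a longer one.
Longest shared-prefix length: 9

9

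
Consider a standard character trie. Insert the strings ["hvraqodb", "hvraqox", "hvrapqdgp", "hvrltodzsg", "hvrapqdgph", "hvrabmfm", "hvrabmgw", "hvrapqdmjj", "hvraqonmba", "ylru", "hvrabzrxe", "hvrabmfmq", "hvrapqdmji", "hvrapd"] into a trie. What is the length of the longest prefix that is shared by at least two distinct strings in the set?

Equivalently: take the maximum, over all pairs, of their longest common prefix length.
"hvrapqdgp" and "hvrapqdgph" agree on "hvrapqdgp" (9 characters) before diverging; nothing deeper is shared.
Longest shared-prefix length: 9

9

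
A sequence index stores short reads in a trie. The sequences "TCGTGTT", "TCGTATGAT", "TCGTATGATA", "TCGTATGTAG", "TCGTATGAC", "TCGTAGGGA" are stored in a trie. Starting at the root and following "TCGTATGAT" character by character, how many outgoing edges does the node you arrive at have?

1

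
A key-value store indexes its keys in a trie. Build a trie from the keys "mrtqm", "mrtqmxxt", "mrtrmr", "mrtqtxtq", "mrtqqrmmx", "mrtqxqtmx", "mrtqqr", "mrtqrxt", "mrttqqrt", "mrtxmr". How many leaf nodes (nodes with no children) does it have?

8

A leaf is a node with no children — equivalently, the end of a word that is not a proper prefix of any other stored word.
Those words: "mrtqmxxt", "mrtqqrmmx", "mrtqrxt", "mrtqtxtq", "mrtqxqtmx", "mrtrmr", "mrttqqrt", "mrtxmr"
Leaf count: 8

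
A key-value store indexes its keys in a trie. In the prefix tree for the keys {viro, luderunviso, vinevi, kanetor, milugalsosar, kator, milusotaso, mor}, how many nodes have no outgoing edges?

Leaves are exactly the stored words that no other stored word extends.
Those words: "kanetor", "kator", "luderunviso", "milugalsosar", "milusotaso", "mor", "vinevi", "viro"
Leaf count: 8

8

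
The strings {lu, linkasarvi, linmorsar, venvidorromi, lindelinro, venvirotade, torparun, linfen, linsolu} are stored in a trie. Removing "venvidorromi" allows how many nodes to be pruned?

7

After clearing the end-marker at "venvidorromi", prune upward until reaching a node still needed by another word.
The suffix "dorromi" (7 nodes) is used only by "venvidorromi"; the node for "venvi" still has the child "r", so pruning stops there.
Nodes removed: 7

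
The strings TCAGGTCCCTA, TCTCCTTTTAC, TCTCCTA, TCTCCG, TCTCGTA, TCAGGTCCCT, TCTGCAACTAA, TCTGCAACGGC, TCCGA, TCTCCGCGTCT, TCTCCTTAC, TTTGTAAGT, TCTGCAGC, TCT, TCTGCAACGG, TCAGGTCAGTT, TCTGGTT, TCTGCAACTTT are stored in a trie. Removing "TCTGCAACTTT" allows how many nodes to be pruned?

2

A node on "TCTGCAACTTT"'s path can go only if nothing else ends at it or branches off below it.
The suffix "TT" (2 nodes) is used only by "TCTGCAACTTT"; the node for "TCTGCAACT" still has the child "A", so pruning stops there.
Nodes removed: 2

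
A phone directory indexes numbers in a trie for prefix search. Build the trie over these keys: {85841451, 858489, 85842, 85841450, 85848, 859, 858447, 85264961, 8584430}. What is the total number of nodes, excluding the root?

23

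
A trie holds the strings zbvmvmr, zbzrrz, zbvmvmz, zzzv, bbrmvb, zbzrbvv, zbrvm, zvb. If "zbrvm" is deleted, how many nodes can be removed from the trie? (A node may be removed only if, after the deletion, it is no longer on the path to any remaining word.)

Walk "zbrvm" from the leaf back toward the root, removing each node that no remaining word uses.
The suffix "rvm" (3 nodes) is used only by "zbrvm"; the node for "zb" still has the child "v", so pruning stops there.
Nodes removed: 3

3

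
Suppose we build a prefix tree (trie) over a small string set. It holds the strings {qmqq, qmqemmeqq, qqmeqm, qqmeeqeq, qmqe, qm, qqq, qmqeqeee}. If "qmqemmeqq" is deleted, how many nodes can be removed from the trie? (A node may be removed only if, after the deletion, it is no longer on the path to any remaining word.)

5

Walk "qmqemmeqq" from the leaf back toward the root, removing each node that no remaining word uses.
The suffix "mmeqq" (5 nodes) is used only by "qmqemmeqq"; the node for "qmqe" still has the child "q", so pruning stops there.
Nodes removed: 5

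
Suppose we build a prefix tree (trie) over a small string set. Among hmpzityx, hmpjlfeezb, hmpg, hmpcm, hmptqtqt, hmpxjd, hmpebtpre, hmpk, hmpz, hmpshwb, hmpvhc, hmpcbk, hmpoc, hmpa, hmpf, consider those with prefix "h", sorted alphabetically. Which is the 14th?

hmpz

Words with prefix "h", in lexicographic order: "hmpa", "hmpcbk", "hmpcm", "hmpebtpre", "hmpf", "hmpg", "hmpjlfeezb", "hmpk", "hmpoc", "hmpshwb", "hmptqtqt", "hmpvhc", "hmpxjd", "hmpz", "hmpzityx"
Position 14: hmpz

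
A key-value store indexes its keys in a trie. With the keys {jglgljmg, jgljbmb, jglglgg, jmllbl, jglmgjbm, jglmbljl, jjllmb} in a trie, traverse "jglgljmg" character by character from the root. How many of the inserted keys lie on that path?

1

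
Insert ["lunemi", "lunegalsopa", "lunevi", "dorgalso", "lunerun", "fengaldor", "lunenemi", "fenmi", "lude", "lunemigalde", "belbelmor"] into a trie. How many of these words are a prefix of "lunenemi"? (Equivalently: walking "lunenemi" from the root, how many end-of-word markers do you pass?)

Walk "lunenemi" from the root; an end-of-word marker is hit whenever a stored word is a prefix of "lunenemi".
Prefixes of the query that are stored words: "lunenemi"
Count: 1

1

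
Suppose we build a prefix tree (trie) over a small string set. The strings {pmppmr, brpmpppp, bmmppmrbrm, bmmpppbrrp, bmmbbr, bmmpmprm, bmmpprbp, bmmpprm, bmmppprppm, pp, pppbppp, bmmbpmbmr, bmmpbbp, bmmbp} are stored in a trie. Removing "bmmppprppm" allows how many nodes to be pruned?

After clearing the end-marker at "bmmppprppm", prune upward until reaching a node still needed by another word.
The suffix "rppm" (4 nodes) is used only by "bmmppprppm"; the node for "bmmppp" still has the child "b", so pruning stops there.
Nodes removed: 4

4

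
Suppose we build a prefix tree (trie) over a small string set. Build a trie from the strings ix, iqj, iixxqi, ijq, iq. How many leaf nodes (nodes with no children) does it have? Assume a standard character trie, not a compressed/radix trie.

4

Leaves are exactly the stored words that no other stored word extends.
Those words: "iixxqi", "ijq", "iqj", "ix"
Leaf count: 4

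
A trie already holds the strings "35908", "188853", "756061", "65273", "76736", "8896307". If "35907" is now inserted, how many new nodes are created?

1

The longest prefix of "35907" already in the trie is "3590" (length 4).
Each of the 1 remaining characters creates one node.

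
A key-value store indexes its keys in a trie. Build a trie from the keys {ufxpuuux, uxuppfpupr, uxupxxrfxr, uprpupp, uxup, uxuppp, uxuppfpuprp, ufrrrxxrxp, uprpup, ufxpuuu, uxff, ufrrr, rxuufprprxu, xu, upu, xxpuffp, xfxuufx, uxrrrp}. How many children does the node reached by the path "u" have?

Walk "u" from the root, arriving at one node.
Distinct next characters after "u": f, p, x.
That node has 3 child edges.

3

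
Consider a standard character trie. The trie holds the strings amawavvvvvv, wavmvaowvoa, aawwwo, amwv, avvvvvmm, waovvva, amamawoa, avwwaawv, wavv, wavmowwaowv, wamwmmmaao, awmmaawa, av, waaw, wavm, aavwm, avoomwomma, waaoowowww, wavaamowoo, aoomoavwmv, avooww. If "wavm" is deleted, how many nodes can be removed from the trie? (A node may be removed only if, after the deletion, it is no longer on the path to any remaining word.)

Walk "wavm" from the leaf back toward the root, removing each node that no remaining word uses.
Every node on "wavm" is still needed (e.g. by "wavmvaowvoa"), so nothing is freed.
Nodes removed: 0

0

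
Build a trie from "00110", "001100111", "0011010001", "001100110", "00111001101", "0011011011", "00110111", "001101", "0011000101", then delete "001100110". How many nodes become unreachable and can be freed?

1

After clearing the end-marker at "001100110", prune upward until reaching a node still needed by another word.
The suffix "0" (1 node) is used only by "001100110"; the node for "00110011" still has the child "1", so pruning stops there.
Nodes removed: 1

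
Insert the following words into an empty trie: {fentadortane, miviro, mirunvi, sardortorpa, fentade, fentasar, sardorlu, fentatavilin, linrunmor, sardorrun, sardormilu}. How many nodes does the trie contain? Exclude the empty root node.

63

For each word, the new-node count is its length minus the longest prefix already in the trie:
  "fentadortane" → 12 new (f, e, n, t, a, d, o, r, t, a, n, e)
  "miviro" → 6 new (m, i, v, i, r, o)
  "mirunvi" → prefix "mi" already present; 5 new (r, u, n, v, i)
  "sardortorpa" → 11 new (s, a, r, d, o, r, t, o, r, p, a)
  "fentade" → prefix "fentad" already present; 1 new (e)
  "fentasar" → prefix "fenta" already present; 3 new (s, a, r)
  "sardorlu" → prefix "sardor" already present; 2 new (l, u)
  "fentatavilin" → prefix "fenta" already present; 7 new (t, a, v, i, l, i, n)
  "linrunmor" → 9 new (l, i, n, r, u, n, m, o, r)
  "sardorrun" → prefix "sardor" already present; 3 new (r, u, n)
  "sardormilu" → prefix "sardor" already present; 4 new (m, i, l, u)
Total nodes = 12 + 6 + 5 + 11 + 1 + 3 + 2 + 7 + 9 + 3 + 4 = 63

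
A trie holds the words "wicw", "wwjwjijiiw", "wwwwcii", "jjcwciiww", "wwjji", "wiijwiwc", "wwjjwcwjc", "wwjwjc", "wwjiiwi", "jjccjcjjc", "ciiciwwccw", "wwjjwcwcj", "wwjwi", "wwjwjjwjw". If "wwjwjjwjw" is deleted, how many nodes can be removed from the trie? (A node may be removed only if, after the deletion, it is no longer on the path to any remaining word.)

4

After clearing the end-marker at "wwjwjjwjw", prune upward until reaching a node still needed by another word.
The suffix "jwjw" (4 nodes) is used only by "wwjwjjwjw"; the node for "wwjwj" still has the child "i", so pruning stops there.
Nodes removed: 4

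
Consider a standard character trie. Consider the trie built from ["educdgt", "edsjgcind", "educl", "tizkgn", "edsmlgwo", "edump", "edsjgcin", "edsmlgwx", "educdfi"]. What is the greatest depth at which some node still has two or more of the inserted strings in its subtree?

Look for the deepest trie node that still has at least two words in its subtree.
e.g. "edsjgcin" and "edsjgcind" share the prefix "edsjgcin" of length 8; no pair shares a longer one.
Longest shared-prefix length: 8

8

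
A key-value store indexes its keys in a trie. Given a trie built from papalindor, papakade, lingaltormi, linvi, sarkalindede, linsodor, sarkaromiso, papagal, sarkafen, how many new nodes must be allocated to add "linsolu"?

2

"linso" is already a path in the trie; the remaining "lu" must be added.
So 7 − 5 = 2 new nodes.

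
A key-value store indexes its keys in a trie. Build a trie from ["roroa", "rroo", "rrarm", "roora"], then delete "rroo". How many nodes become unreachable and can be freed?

After clearing the end-marker at "rroo", prune upward until reaching a node still needed by another word.
The suffix "oo" (2 nodes) is used only by "rroo"; the node for "rr" still has the child "a", so pruning stops there.
Nodes removed: 2

2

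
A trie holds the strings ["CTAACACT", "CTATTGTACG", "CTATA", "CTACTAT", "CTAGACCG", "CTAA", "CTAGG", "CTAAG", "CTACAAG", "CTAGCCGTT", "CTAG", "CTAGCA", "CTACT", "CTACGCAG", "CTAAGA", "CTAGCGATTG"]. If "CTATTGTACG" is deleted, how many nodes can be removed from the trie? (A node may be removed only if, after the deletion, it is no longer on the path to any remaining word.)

6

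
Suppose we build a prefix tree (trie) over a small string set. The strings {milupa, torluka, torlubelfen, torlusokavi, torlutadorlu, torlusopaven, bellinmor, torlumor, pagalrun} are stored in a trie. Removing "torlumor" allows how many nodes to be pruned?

3

A node on "torlumor"'s path can go only if nothing else ends at it or branches off below it.
The suffix "mor" (3 nodes) is used only by "torlumor"; the node for "torlu" still has the child "k", so pruning stops there.
Nodes removed: 3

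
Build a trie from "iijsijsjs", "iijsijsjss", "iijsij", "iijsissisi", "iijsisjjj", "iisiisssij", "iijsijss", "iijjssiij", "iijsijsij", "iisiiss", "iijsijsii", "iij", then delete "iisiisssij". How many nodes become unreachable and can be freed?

3

A node on "iisiisssij"'s path can go only if nothing else ends at it or branches off below it.
The suffix "sij" (3 nodes) is used only by "iisiisssij"; "iisiiss" is itself a stored word, so pruning stops there.
Nodes removed: 3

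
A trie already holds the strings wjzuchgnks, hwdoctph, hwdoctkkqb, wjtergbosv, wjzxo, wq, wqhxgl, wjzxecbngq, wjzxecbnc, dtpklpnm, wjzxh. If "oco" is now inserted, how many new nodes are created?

"oco" shares no prefix with any stored word, so all 3 characters open new nodes.
3 − 0 = 3 new nodes.

3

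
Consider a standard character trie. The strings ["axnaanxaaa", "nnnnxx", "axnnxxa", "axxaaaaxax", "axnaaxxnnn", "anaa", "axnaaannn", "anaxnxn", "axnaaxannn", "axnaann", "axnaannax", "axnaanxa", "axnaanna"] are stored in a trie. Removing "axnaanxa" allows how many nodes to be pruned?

0

Walk "axnaanxa" from the leaf back toward the root, removing each node that no remaining word uses.
Every node on "axnaanxa" is still needed (e.g. by "axnaanxaaa"), so nothing is freed.
Nodes removed: 0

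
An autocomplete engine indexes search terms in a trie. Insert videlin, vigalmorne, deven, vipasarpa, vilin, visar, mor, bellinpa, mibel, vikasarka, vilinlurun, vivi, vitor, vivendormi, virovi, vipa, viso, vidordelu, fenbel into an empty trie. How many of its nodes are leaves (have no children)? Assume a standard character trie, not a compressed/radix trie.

17

A leaf is a node with no children — equivalently, the end of a word that is not a proper prefix of any other stored word.
Those words: "bellinpa", "deven", "fenbel", "mibel", "mor", "videlin", "vidordelu", "vigalmorne", "vikasarka", "vilinlurun", "vipasarpa", "virovi", "visar", "viso", "vitor", "vivendormi", "vivi"
Leaf count: 17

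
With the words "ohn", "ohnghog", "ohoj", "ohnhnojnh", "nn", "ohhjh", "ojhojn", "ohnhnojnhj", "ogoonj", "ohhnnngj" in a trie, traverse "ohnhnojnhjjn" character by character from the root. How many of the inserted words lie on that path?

3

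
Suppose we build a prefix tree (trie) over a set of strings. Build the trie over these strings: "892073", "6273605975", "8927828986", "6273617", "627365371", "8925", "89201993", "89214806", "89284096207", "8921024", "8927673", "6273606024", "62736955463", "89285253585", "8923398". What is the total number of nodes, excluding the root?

74

Trace insertions, counting only characters that open a new branch:
  "892073" → 6 new (8, 9, 2, 0, 7, 3)
  "6273605975" → 10 new (6, 2, 7, 3, 6, 0, 5, 9, 7, 5)
  "8927828986" → prefix "892" already present; 7 new (7, 8, 2, 8, 9, 8, 6)
  "6273617" → prefix "62736" already present; 2 new (1, 7)
  "627365371" → prefix "62736" already present; 4 new (5, 3, 7, 1)
  "8925" → prefix "892" already present; 1 new (5)
  "89201993" → prefix "8920" already present; 4 new (1, 9, 9, 3)
  "89214806" → prefix "892" already present; 5 new (1, 4, 8, 0, 6)
  "89284096207" → prefix "892" already present; 8 new (8, 4, 0, 9, 6, 2, 0, 7)
  "8921024" → prefix "8921" already present; 3 new (0, 2, 4)
  "8927673" → prefix "8927" already present; 3 new (6, 7, 3)
  "6273606024" → prefix "627360" already present; 4 new (6, 0, 2, 4)
  "62736955463" → prefix "62736" already present; 6 new (9, 5, 5, 4, 6, 3)
  "89285253585" → prefix "8928" already present; 7 new (5, 2, 5, 3, 5, 8, 5)
  "8923398" → prefix "892" already present; 4 new (3, 3, 9, 8)
Total nodes = 6 + 10 + 7 + 2 + 4 + 1 + 4 + 5 + 8 + 3 + 3 + 4 + 6 + 7 + 4 = 74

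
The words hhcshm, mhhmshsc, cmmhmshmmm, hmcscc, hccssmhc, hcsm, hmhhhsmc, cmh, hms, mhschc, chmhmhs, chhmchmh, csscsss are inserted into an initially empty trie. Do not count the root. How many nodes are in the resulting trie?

68

Insert word by word; a character creates a node only if that edge doesn't already exist:
  "hhcshm" → 6 new (h, h, c, s, h, m)
  "mhhmshsc" → 8 new (m, h, h, m, s, h, s, c)
  "cmmhmshmmm" → 10 new (c, m, m, h, m, s, h, m, m, m)
  "hmcscc" → prefix "h" already present; 5 new (m, c, s, c, c)
  "hccssmhc" → prefix "h" already present; 7 new (c, c, s, s, m, h, c)
  "hcsm" → prefix "hc" already present; 2 new (s, m)
  "hmhhhsmc" → prefix "hm" already present; 6 new (h, h, h, s, m, c)
  "cmh" → prefix "cm" already present; 1 new (h)
  "hms" → prefix "hm" already present; 1 new (s)
  "mhschc" → prefix "mh" already present; 4 new (s, c, h, c)
  "chmhmhs" → prefix "c" already present; 6 new (h, m, h, m, h, s)
  "chhmchmh" → prefix "ch" already present; 6 new (h, m, c, h, m, h)
  "csscsss" → prefix "c" already present; 6 new (s, s, c, s, s, s)
Total nodes = 6 + 8 + 10 + 5 + 7 + 2 + 6 + 1 + 1 + 4 + 6 + 6 + 6 = 68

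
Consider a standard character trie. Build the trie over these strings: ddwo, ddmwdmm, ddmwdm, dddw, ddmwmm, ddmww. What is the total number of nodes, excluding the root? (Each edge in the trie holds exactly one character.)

Insert word by word; a character creates a node only if that edge doesn't already exist:
  "ddwo" → 4 new (d, d, w, o)
  "ddmwdmm" → prefix "dd" already present; 5 new (m, w, d, m, m)
  "ddmwdm" → prefix "ddmwdm" already present; 0 new (none)
  "dddw" → prefix "dd" already present; 2 new (d, w)
  "ddmwmm" → prefix "ddmw" already present; 2 new (m, m)
  "ddmww" → prefix "ddmw" already present; 1 new (w)
Total nodes = 4 + 5 + 0 + 2 + 2 + 1 = 14

14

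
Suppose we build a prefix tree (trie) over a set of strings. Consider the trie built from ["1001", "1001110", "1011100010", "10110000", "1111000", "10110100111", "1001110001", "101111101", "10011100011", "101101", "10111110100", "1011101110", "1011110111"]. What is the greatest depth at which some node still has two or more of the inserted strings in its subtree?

Equivalently: take the maximum, over all pairs, of their longest common prefix length.
"1001110001" and "10011100011" agree on "1001110001" (10 characters) before diverging; nothing deeper is shared.
Longest shared-prefix length: 10

10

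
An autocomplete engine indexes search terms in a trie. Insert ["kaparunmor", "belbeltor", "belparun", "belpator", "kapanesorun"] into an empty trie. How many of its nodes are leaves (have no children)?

A leaf is a node with no children — equivalently, the end of a word that is not a proper prefix of any other stored word.
Those words: "belbeltor", "belparun", "belpator", "kapanesorun", "kaparunmor"
Leaf count: 5

5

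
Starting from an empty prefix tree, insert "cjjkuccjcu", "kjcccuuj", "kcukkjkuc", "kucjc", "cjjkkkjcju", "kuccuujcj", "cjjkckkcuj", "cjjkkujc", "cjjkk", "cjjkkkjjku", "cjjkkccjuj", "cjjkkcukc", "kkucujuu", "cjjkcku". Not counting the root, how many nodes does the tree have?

70

Count nodes per top-level branch (shared prefixes stored once):
  'c'-branch (cjjkckkcuj, cjjkcku, cjjkk, cjjkkccjuj, cjjkkcukc, cjjkkkjcju, cjjkkkjjku, cjjkkujc, cjjkuccjcu): 37 nodes
  'k'-branch (kcukkjkuc, kjcccuuj, kkucujuu, kuccuujcj, kucjc): 33 nodes
Sum: 70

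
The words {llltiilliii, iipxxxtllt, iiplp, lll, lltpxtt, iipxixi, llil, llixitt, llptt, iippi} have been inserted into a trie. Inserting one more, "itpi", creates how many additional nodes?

Walking "itpi" from the root, the first 1 characters ("i") follow existing edges; "t" is the first miss.
So 4 − 1 = 3 new nodes.

3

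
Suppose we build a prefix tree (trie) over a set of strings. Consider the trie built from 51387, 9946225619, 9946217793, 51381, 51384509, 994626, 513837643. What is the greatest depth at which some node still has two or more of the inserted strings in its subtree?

5

Equivalently: take the maximum, over all pairs, of their longest common prefix length.
"9946217793" and "9946225619" agree on "99462" (5 characters) before diverging; nothing deeper is shared.
Longest shared-prefix length: 5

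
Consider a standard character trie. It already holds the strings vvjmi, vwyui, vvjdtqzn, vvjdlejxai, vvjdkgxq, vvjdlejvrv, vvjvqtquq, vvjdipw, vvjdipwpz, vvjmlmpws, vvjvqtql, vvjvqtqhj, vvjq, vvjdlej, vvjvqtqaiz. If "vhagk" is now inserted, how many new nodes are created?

"v" is already a path in the trie; the remaining "hagk" must be added.
New nodes needed: |"vhagk"| − 1 = 5 − 1 = 4.

4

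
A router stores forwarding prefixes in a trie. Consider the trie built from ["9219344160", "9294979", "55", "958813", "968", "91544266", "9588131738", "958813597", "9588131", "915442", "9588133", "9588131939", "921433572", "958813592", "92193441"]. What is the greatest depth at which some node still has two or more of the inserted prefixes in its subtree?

Look for the deepest trie node that still has at least two words in its subtree.
"92193441" and "9219344160" agree on "92193441" (8 characters) before diverging; nothing deeper is shared.
Longest shared-prefix length: 8

8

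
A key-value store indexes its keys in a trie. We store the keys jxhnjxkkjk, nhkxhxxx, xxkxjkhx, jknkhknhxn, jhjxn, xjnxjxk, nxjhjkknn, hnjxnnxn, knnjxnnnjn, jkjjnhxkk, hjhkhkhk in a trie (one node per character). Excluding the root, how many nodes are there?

85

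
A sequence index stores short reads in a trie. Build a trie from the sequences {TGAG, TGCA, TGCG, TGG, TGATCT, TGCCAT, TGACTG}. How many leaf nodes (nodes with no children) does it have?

A leaf is a node with no children — equivalently, the end of a word that is not a proper prefix of any other stored word.
Those words: "TGACTG", "TGAG", "TGATCT", "TGCA", "TGCCAT", "TGCG", "TGG"
Leaf count: 7

7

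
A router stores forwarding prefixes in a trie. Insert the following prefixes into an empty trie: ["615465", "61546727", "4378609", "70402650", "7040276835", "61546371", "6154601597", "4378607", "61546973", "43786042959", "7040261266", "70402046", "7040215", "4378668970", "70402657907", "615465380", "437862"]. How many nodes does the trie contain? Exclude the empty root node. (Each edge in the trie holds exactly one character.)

68

For each word, the new-node count is its length minus the longest prefix already in the trie:
  "615465" → 6 new (6, 1, 5, 4, 6, 5)
  "61546727" → prefix "61546" already present; 3 new (7, 2, 7)
  "4378609" → 7 new (4, 3, 7, 8, 6, 0, 9)
  "70402650" → 8 new (7, 0, 4, 0, 2, 6, 5, 0)
  "7040276835" → prefix "70402" already present; 5 new (7, 6, 8, 3, 5)
  "61546371" → prefix "61546" already present; 3 new (3, 7, 1)
  "6154601597" → prefix "61546" already present; 5 new (0, 1, 5, 9, 7)
  "4378607" → prefix "437860" already present; 1 new (7)
  "61546973" → prefix "61546" already present; 3 new (9, 7, 3)
  "43786042959" → prefix "437860" already present; 5 new (4, 2, 9, 5, 9)
  "7040261266" → prefix "704026" already present; 4 new (1, 2, 6, 6)
  "70402046" → prefix "70402" already present; 3 new (0, 4, 6)
  "7040215" → prefix "70402" already present; 2 new (1, 5)
  "4378668970" → prefix "43786" already present; 5 new (6, 8, 9, 7, 0)
  "70402657907" → prefix "7040265" already present; 4 new (7, 9, 0, 7)
  "615465380" → prefix "615465" already present; 3 new (3, 8, 0)
  "437862" → prefix "43786" already present; 1 new (2)
Total nodes = 6 + 3 + 7 + 8 + 5 + 3 + 5 + 1 + 3 + 5 + 4 + 3 + 2 + 5 + 4 + 3 + 1 = 68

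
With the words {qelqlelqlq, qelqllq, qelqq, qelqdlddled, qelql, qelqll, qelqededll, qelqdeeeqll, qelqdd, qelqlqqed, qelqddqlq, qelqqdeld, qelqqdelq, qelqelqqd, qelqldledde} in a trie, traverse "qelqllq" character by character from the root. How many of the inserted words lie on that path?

Walk "qelqllq" from the root; an end-of-word marker is hit whenever a stored word is a prefix of "qelqllq".
Prefixes of the query that are stored words: "qelql", "qelqll", "qelqllq"
Count: 3

3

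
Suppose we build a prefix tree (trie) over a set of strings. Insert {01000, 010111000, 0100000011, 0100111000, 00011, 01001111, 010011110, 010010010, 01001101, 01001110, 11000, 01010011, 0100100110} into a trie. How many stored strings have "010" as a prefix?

11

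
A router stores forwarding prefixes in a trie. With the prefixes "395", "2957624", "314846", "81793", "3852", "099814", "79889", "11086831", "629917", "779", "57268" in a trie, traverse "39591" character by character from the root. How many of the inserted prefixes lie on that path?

1

Check each prefix of "39591" against the stored set — each match is an end-marker on the path.
Prefixes of the query that are stored words: "395"
Count: 1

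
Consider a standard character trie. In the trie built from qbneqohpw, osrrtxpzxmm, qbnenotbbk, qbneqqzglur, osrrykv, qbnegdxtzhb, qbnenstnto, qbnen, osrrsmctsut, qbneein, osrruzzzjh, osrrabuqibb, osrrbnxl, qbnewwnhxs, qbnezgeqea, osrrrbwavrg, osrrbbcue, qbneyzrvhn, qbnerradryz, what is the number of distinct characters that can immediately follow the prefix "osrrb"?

The children of the "osrrb" node are the distinct next characters among strings starting with "osrrb".
Distinct next characters after "osrrb": b, n.
That node has 2 child edges.

2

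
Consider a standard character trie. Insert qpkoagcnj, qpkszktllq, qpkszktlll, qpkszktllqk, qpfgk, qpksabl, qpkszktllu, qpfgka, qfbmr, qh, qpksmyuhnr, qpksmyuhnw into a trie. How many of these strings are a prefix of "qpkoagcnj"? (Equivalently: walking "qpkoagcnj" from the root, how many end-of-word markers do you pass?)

1

Walk "qpkoagcnj" from the root; an end-of-word marker is hit whenever a stored word is a prefix of "qpkoagcnj".
Prefixes of the query that are stored words: "qpkoagcnj"
Count: 1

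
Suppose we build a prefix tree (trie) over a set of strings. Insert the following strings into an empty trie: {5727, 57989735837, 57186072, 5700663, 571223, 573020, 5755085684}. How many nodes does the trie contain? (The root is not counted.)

39

Trie structure (* marks end of a word):
(root)
└─ 5
   └─ 7
      ├─ 0
      │  └─ 0
      │     └─ 6
      │        └─ 6
      │           └─ 3 *
      ├─ 1
      │  ├─ 2
      │  │  └─ 2
      │  │     └─ 3 *
      │  └─ 8
      │     └─ 6
      │        └─ 0
      │           └─ 7
      │              └─ 2 *
      ├─ 2
      │  └─ 7 *
      ├─ 3
      │  └─ 0
      │     └─ 2
      │        └─ 0 *
      ├─ 5
      │  └─ 5
      │     └─ 0
      │        └─ 8
      │           └─ 5
      │              └─ 6
      │                 └─ 8
      │                    └─ 4 *
      └─ 9
         └─ 8
            └─ 9
               └─ 7
                  └─ 3
                     └─ 5
                        └─ 8
                           └─ 3
                              └─ 7 *
Counting every labelled node above: 39.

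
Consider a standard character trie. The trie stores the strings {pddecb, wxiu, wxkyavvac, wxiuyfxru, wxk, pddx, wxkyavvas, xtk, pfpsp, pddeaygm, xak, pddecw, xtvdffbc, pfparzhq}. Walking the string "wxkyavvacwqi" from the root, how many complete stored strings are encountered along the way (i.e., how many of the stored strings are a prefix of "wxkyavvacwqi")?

2

Walk "wxkyavvacwqi" from the root; an end-of-word marker is hit whenever a stored word is a prefix of "wxkyavvacwqi".
Prefixes of the query that are stored words: "wxk", "wxkyavvac"
Count: 2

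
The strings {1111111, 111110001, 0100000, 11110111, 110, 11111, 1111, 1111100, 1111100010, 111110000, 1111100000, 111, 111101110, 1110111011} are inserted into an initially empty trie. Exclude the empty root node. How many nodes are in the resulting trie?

Count nodes per top-level branch (shared prefixes stored once):
  '0'-branch (0100000): 7 nodes
  '1'-branch (110, 111, 1110111011, 1111, 11110111, 111101110, 11111, 1111100, 111110000, 1111100000, 111110001, 1111100010, 1111111): 27 nodes
Sum: 34

34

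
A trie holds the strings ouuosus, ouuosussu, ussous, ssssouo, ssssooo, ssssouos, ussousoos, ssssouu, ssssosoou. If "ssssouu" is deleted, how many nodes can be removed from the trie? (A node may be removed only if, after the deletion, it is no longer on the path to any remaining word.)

A node on "ssssouu"'s path can go only if nothing else ends at it or branches off below it.
The suffix "u" (1 node) is used only by "ssssouu"; the node for "ssssou" still has the child "o", so pruning stops there.
Nodes removed: 1

1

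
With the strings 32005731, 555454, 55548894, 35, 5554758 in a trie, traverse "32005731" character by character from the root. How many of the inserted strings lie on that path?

1

Traverse "32005731" character by character; count nodes along the way that are marked as word ends.
Prefixes of the query that are stored words: "32005731"
Count: 1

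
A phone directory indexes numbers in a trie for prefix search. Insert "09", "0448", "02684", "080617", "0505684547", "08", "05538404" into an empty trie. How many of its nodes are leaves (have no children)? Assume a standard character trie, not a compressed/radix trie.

A leaf is a node with no children — equivalently, the end of a word that is not a proper prefix of any other stored word.
Those words: "02684", "0448", "0505684547", "05538404", "080617", "09"
Leaf count: 6

6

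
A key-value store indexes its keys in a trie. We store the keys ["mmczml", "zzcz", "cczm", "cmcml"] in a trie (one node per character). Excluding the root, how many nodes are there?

Trie structure (* marks end of a word):
(root)
├─ c
│  ├─ c
│  │  └─ z
│  │     └─ m *
│  └─ m
│     └─ c
│        └─ m
│           └─ l *
├─ m
│  └─ m
│     └─ c
│        └─ z
│           └─ m
│              └─ l *
└─ z
   └─ z
      └─ c
         └─ z *
Counting every labelled node above: 18.

18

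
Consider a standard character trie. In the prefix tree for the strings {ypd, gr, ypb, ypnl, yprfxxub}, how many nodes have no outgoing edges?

A leaf is a node with no children — equivalently, the end of a word that is not a proper prefix of any other stored word.
Those words: "gr", "ypb", "ypd", "ypnl", "yprfxxub"
Leaf count: 5

5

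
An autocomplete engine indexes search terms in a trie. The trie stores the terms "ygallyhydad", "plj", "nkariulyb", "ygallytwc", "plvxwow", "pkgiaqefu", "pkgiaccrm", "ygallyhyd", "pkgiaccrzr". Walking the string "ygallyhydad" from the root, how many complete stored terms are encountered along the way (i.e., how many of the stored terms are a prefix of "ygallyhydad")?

Walk "ygallyhydad" from the root; an end-of-word marker is hit whenever a stored word is a prefix of "ygallyhydad".
Prefixes of the query that are stored words: "ygallyhyd", "ygallyhydad"
Count: 2

2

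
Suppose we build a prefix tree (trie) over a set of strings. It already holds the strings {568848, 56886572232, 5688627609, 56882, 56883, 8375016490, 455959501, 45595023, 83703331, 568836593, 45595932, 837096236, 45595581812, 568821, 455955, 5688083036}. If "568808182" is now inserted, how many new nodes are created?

3

The longest prefix of "568808182" already in the trie is "568808" (length 6).
So 9 − 6 = 3 new nodes.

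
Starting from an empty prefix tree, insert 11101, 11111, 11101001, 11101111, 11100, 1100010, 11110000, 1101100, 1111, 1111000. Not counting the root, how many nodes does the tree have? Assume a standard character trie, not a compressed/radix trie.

Trace insertions, counting only characters that open a new branch:
  "11101" → 5 new (1, 1, 1, 0, 1)
  "11111" → prefix "111" already present; 2 new (1, 1)
  "11101001" → prefix "11101" already present; 3 new (0, 0, 1)
  "11101111" → prefix "11101" already present; 3 new (1, 1, 1)
  "11100" → prefix "1110" already present; 1 new (0)
  "1100010" → prefix "11" already present; 5 new (0, 0, 0, 1, 0)
  "11110000" → prefix "1111" already present; 4 new (0, 0, 0, 0)
  "1101100" → prefix "110" already present; 4 new (1, 1, 0, 0)
  "1111" → prefix "1111" already present; 0 new (none)
  "1111000" → prefix "1111000" already present; 0 new (none)
Total nodes = 5 + 2 + 3 + 3 + 1 + 5 + 4 + 4 + 0 + 0 = 27

27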